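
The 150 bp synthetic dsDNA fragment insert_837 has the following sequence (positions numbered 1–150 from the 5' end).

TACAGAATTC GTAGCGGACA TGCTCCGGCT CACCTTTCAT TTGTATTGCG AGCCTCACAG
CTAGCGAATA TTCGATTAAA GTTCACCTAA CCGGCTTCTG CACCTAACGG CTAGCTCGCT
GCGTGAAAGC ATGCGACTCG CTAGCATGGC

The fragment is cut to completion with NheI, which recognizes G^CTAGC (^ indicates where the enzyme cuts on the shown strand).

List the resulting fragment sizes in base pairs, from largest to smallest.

60, 50, 30, 10 bp

NheI sites (GCTAGC) start at positions 60, 110, 140.
NheI cuts after the first base of each site, so after positions 60, 110, 140.
Linear molecule, 3 cuts → 4 fragments:
  1–60 → 60 bp
  61–110 → 50 bp
  111–140 → 30 bp
  141–150 → 10 bp
Sorted largest to smallest: 60, 50, 30, 10 bp.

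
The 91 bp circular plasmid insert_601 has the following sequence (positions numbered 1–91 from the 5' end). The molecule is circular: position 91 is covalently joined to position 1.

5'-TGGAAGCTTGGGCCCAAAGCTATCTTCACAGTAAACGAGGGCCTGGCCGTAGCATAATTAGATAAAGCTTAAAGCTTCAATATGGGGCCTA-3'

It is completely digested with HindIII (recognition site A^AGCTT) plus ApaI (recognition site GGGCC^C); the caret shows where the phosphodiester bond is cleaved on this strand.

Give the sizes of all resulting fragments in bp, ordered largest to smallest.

HindIII sites (AAGCTT) start at positions 4, 65, 72.
HindIII cuts after the first base of each site, so after positions 4, 65, 72.
The ApaI site (GGGCCC) starts at position 10.
ApaI cuts after base 5 of each site (before the last base), so after position 14.
Combined cut positions: 4, 14, 65, 72.
Circular molecule, 4 cuts → 4 fragments:
  5–14 → 10 bp
  15–65 → 51 bp
  66–72 → 7 bp
  73–91 then 1–4 → 19 + 4 = 23 bp
Sorted largest to smallest: 51, 23, 10, 7 bp.

51, 23, 10, 7 bp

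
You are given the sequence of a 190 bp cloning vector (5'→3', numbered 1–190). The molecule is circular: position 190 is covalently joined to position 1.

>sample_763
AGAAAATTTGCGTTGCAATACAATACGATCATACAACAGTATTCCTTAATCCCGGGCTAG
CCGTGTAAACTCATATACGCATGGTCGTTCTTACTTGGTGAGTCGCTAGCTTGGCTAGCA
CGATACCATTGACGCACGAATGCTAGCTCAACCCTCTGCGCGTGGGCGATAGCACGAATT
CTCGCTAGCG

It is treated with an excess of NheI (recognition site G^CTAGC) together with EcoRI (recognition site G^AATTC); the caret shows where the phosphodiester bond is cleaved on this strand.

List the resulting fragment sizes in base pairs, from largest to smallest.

62, 49, 34, 28, 9, 8 bp

NheI sites (GCTAGC) start at positions 56, 105, 114, 142, 184.
NheI cuts after the first base of each site, so after positions 56, 105, 114, 142, 184.
The EcoRI site (GAATTC) starts at position 176.
EcoRI cuts after the first base of each site, so after position 176.
Combined cut positions: 56, 105, 114, 142, 176, 184.
Circular molecule, 6 cuts → 6 fragments:
  57–105 → 49 bp
  106–114 → 9 bp
  115–142 → 28 bp
  143–176 → 34 bp
  177–184 → 8 bp
  185–190 then 1–56 → 6 + 56 = 62 bp
Sorted largest to smallest: 62, 49, 34, 28, 9, 8 bp.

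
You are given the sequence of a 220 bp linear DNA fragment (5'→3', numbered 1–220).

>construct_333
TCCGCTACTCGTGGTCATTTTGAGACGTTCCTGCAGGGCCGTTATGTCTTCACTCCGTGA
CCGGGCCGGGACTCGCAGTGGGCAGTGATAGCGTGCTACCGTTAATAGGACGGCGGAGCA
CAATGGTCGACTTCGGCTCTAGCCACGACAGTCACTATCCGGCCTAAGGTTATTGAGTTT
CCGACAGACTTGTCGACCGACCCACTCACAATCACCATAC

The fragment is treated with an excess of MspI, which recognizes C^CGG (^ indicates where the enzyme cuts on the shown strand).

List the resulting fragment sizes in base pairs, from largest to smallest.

93, 61, 61, 5 bp

MspI sites (CCGG) start at positions 61, 66, 159.
MspI cuts after the first base of each site, so after positions 61, 66, 159.
Linear molecule, 3 cuts → 4 fragments:
  1–61 → 61 bp
  62–66 → 5 bp
  67–159 → 93 bp
  160–220 → 61 bp
Sorted largest to smallest: 93, 61, 61, 5 bp.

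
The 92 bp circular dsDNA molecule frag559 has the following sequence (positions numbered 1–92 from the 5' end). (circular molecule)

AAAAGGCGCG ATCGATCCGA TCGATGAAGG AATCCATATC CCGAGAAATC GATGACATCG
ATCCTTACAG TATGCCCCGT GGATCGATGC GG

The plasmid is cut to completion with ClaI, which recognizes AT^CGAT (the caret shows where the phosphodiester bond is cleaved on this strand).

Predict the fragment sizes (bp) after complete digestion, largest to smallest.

28, 26, 20, 9, 9 bp

ClaI sites (ATCGAT) start at positions 11, 20, 48, 57, 83.
ClaI cuts after base 2 of each site, so after positions 12, 21, 49, 58, 84.
Circular molecule, 5 cuts → 5 fragments:
  13–21 → 9 bp
  22–49 → 28 bp
  50–58 → 9 bp
  59–84 → 26 bp
  85–92 then 1–12 → 8 + 12 = 20 bp
Sorted largest to smallest: 28, 26, 20, 9, 9 bp.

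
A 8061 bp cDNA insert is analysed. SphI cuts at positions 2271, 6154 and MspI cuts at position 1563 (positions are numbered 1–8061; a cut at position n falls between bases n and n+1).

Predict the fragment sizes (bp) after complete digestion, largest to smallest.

3883, 1907, 1563, 708 bp

Combined cut positions (sorted): 1563, 2271, 6154.
Linear molecule, 3 cuts → 4 fragments:
  1563 − 0 = 1563 bp
  2271 − 1563 = 708 bp
  6154 − 2271 = 3883 bp
  8061 − 6154 = 1907 bp
Sorted largest to smallest: 3883, 1907, 1563, 708 bp.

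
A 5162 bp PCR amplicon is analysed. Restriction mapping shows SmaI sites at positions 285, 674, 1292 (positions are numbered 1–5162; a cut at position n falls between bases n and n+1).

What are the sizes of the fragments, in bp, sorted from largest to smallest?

3870, 618, 389, 285 bp

Linear molecule, 3 cuts → 4 fragments:
  285 − 0 = 285 bp
  674 − 285 = 389 bp
  1292 − 674 = 618 bp
  5162 − 1292 = 3870 bp
Sorted largest to smallest: 3870, 618, 389, 285 bp.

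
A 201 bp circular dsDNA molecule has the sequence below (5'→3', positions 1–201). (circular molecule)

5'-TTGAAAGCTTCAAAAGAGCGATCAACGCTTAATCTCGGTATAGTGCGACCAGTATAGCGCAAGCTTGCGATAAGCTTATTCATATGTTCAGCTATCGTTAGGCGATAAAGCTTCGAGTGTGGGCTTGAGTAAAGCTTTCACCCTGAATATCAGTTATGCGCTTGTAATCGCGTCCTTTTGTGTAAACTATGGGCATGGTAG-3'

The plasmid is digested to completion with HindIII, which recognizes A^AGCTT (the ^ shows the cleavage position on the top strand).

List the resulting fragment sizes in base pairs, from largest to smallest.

74, 56, 36, 24, 11 bp

HindIII sites (AAGCTT) start at positions 5, 61, 72, 108, 132.
HindIII cuts after the first base of each site, so after positions 5, 61, 72, 108, 132.
Circular molecule, 5 cuts → 5 fragments:
  6–61 → 56 bp
  62–72 → 11 bp
  73–108 → 36 bp
  109–132 → 24 bp
  133–201 then 1–5 → 69 + 5 = 74 bp
Sorted largest to smallest: 74, 56, 36, 24, 11 bp.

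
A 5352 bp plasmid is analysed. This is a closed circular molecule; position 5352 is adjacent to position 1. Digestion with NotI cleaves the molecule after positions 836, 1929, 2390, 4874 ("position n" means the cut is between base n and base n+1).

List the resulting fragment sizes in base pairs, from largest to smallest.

2484, 1314, 1093, 461 bp

Circular molecule, 4 cuts → 4 fragments:
  1929 − 836 = 1093 bp
  2390 − 1929 = 461 bp
  4874 − 2390 = 2484 bp
  wrap: 5352 − 4874 + 836 = 1314 bp
Sorted largest to smallest: 2484, 1314, 1093, 461 bp.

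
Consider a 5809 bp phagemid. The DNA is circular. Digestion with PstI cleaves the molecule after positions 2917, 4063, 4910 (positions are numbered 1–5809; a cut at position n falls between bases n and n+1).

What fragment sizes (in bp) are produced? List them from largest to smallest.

3816, 1146, 847 bp

Circular molecule, 3 cuts → 3 fragments:
  4063 − 2917 = 1146 bp
  4910 − 4063 = 847 bp
  wrap: 5809 − 4910 + 2917 = 3816 bp
Sorted largest to smallest: 3816, 1146, 847 bp.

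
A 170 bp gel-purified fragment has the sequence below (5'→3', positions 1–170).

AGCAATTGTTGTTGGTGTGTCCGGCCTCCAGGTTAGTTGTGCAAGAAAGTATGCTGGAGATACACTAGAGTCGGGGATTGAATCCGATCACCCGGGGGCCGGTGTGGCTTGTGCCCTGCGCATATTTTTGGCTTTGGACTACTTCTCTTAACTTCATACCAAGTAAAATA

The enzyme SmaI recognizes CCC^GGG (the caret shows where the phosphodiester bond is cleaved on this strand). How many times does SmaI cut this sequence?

1

CCCGGG occurs starting at position 91.
SmaI cuts at 1 site.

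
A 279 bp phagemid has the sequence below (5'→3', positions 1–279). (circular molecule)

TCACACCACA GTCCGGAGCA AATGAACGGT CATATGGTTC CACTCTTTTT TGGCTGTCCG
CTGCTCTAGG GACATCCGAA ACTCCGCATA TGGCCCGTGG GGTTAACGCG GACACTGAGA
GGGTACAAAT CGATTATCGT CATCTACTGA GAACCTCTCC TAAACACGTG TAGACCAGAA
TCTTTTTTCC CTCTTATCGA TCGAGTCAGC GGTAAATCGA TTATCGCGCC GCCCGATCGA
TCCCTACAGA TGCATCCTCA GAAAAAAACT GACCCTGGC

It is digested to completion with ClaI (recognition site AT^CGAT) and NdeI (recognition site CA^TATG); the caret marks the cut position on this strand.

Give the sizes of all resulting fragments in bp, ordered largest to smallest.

74, 67, 56, 42, 20, 20 bp

ClaI sites (ATCGAT) start at positions 129, 196, 216, 236.
ClaI cuts after base 2 of each site, so after positions 130, 197, 217, 237.
NdeI sites (CATATG) start at positions 31, 87.
NdeI cuts after base 2 of each site, so after positions 32, 88.
Combined cut positions: 32, 88, 130, 197, 217, 237.
Circular molecule, 6 cuts → 6 fragments:
  33–88 → 56 bp
  89–130 → 42 bp
  131–197 → 67 bp
  198–217 → 20 bp
  218–237 → 20 bp
  238–279 then 1–32 → 42 + 32 = 74 bp
Sorted largest to smallest: 74, 67, 56, 42, 20, 20 bp.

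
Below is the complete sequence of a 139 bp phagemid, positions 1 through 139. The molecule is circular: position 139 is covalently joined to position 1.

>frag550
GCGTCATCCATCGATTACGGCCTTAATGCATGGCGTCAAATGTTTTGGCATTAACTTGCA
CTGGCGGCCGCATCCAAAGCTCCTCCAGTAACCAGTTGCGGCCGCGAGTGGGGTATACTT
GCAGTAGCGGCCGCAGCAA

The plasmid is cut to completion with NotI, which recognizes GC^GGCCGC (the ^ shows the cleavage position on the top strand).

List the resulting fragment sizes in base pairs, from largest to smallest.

NotI sites (GCGGCCGC) start at positions 64, 98, 127.
NotI cuts after base 2 of each site, so after positions 65, 99, 128.
Circular molecule, 3 cuts → 3 fragments:
  66–99 → 34 bp
  100–128 → 29 bp
  129–139 then 1–65 → 11 + 65 = 76 bp
Sorted largest to smallest: 76, 34, 29 bp.

76, 34, 29 bp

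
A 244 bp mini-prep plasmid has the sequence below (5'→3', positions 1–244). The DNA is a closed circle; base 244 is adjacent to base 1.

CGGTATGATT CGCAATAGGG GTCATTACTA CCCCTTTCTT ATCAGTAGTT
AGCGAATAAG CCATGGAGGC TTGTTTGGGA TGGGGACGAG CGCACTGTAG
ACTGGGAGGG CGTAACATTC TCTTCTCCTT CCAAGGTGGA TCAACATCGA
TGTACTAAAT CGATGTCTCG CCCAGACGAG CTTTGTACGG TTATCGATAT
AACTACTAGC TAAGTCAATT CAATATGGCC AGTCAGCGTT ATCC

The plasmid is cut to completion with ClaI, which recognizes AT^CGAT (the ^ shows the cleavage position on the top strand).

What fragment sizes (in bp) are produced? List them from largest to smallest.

197, 34, 13 bp

ClaI sites (ATCGAT) start at positions 146, 159, 193.
ClaI cuts after base 2 of each site, so after positions 147, 160, 194.
Circular molecule, 3 cuts → 3 fragments:
  148–160 → 13 bp
  161–194 → 34 bp
  195–244 then 1–147 → 50 + 147 = 197 bp
Sorted largest to smallest: 197, 34, 13 bp.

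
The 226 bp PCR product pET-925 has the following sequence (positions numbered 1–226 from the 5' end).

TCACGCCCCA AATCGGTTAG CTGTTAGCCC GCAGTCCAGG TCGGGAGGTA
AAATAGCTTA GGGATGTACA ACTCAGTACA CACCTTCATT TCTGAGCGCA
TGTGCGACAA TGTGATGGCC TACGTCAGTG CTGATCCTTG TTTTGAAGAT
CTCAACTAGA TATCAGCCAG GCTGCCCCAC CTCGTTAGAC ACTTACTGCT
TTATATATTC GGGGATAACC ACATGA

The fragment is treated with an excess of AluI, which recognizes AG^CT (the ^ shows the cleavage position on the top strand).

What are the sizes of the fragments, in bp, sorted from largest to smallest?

AluI sites (AGCT) start at positions 19, 55.
AluI cuts after base 2 of each site, so after positions 20, 56.
Linear molecule, 2 cuts → 3 fragments:
  1–20 → 20 bp
  21–56 → 36 bp
  57–226 → 170 bp
Sorted largest to smallest: 170, 36, 20 bp.

170, 36, 20 bp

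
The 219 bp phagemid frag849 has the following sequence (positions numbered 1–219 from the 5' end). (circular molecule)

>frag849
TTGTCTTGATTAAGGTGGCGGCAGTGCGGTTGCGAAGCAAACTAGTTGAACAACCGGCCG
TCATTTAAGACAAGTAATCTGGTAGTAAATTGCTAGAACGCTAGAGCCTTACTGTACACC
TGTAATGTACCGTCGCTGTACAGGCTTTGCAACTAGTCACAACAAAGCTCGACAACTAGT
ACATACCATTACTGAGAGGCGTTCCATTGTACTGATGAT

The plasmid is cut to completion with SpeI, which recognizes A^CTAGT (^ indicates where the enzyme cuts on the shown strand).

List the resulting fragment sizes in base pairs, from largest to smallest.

111, 85, 23 bp

SpeI sites (ACTAGT) start at positions 41, 152, 175.
SpeI cuts after the first base of each site, so after positions 41, 152, 175.
Circular molecule, 3 cuts → 3 fragments:
  42–152 → 111 bp
  153–175 → 23 bp
  176–219 then 1–41 → 44 + 41 = 85 bp
Sorted largest to smallest: 111, 85, 23 bp.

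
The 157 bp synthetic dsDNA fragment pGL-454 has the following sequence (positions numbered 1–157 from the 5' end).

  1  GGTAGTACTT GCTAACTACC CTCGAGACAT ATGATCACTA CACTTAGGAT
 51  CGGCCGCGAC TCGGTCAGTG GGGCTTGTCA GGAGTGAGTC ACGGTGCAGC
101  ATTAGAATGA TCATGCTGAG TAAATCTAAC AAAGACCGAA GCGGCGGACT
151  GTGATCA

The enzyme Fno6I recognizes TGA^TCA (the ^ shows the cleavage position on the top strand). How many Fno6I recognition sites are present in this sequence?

TGATCA occurs starting at positions 32, 108, 152.
Fno6I cuts at 3 sites.

3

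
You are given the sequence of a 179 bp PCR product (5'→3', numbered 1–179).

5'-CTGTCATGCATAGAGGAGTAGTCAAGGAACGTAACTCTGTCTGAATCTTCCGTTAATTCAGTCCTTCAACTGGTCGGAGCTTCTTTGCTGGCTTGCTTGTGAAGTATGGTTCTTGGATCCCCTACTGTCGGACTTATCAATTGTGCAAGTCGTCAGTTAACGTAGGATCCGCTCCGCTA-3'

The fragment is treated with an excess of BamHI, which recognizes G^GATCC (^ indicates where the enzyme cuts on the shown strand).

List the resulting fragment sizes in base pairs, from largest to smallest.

BamHI sites (GGATCC) start at positions 115, 165.
BamHI cuts after the first base of each site, so after positions 115, 165.
Linear molecule, 2 cuts → 3 fragments:
  1–115 → 115 bp
  116–165 → 50 bp
  166–179 → 14 bp
Sorted largest to smallest: 115, 50, 14 bp.

115, 50, 14 bp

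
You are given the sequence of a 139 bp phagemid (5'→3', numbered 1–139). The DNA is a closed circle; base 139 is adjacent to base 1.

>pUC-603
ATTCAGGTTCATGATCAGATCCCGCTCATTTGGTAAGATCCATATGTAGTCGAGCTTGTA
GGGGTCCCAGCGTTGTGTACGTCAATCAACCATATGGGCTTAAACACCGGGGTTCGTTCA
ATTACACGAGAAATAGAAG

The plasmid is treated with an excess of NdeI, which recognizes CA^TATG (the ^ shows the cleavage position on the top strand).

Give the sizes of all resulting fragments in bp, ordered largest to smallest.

NdeI sites (CATATG) start at positions 41, 91.
NdeI cuts after base 2 of each site, so after positions 42, 92.
Circular molecule, 2 cuts → 2 fragments:
  43–92 → 50 bp
  93–139 then 1–42 → 47 + 42 = 89 bp
Sorted largest to smallest: 89, 50 bp.

89, 50 bp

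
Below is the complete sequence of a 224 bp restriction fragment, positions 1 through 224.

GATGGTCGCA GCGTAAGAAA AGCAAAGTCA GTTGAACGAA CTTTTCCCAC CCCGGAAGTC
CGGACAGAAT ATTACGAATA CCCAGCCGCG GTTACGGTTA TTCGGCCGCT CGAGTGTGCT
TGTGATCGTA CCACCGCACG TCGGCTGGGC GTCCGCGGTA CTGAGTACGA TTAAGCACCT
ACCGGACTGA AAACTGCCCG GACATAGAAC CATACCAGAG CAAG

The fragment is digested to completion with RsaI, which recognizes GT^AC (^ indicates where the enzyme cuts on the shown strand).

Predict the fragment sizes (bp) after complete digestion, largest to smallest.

RsaI sites (GTAC) start at positions 128, 158, 165.
RsaI cuts after base 2 of each site, so after positions 129, 159, 166.
Linear molecule, 3 cuts → 4 fragments:
  1–129 → 129 bp
  130–159 → 30 bp
  160–166 → 7 bp
  167–224 → 58 bp
Sorted largest to smallest: 129, 58, 30, 7 bp.

129, 58, 30, 7 bp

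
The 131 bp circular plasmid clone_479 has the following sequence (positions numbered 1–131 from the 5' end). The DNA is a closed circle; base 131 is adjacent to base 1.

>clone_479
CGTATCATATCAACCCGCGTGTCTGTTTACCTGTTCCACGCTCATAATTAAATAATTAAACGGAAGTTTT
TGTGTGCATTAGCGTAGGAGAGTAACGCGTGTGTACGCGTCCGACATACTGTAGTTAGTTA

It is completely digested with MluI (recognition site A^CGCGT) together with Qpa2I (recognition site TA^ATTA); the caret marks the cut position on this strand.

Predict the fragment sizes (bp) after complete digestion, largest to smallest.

72, 41, 10, 8 bp

MluI sites (ACGCGT) start at positions 95, 105.
MluI cuts after the first base of each site, so after positions 95, 105.
Qpa2I sites (TAATTA) start at positions 45, 53.
Qpa2I cuts after base 2 of each site, so after positions 46, 54.
Combined cut positions: 46, 54, 95, 105.
Circular molecule, 4 cuts → 4 fragments:
  47–54 → 8 bp
  55–95 → 41 bp
  96–105 → 10 bp
  106–131 then 1–46 → 26 + 46 = 72 bp
Sorted largest to smallest: 72, 41, 10, 8 bp.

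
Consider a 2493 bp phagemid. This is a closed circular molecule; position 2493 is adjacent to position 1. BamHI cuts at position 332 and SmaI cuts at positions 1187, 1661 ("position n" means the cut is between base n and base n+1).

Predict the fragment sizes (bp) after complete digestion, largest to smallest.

1164, 855, 474 bp

Combined cut positions (sorted): 332, 1187, 1661.
Circular molecule, 3 cuts → 3 fragments:
  1187 − 332 = 855 bp
  1661 − 1187 = 474 bp
  wrap: 2493 − 1661 + 332 = 1164 bp
Sorted largest to smallest: 1164, 855, 474 bp.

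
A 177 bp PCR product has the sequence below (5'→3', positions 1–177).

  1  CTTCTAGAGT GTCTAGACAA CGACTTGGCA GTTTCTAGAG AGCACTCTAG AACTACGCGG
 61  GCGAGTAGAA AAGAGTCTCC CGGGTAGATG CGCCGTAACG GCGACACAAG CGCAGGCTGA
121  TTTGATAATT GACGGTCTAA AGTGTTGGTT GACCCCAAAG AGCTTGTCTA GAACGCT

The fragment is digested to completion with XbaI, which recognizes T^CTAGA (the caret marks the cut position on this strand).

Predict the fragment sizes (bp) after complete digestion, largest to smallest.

121, 22, 12, 10, 9, 3 bp

XbaI sites (TCTAGA) start at positions 3, 12, 34, 46, 167.
XbaI cuts after the first base of each site, so after positions 3, 12, 34, 46, 167.
Linear molecule, 5 cuts → 6 fragments:
  1–3 → 3 bp
  4–12 → 9 bp
  13–34 → 22 bp
  35–46 → 12 bp
  47–167 → 121 bp
  168–177 → 10 bp
Sorted largest to smallest: 121, 22, 12, 10, 9, 3 bp.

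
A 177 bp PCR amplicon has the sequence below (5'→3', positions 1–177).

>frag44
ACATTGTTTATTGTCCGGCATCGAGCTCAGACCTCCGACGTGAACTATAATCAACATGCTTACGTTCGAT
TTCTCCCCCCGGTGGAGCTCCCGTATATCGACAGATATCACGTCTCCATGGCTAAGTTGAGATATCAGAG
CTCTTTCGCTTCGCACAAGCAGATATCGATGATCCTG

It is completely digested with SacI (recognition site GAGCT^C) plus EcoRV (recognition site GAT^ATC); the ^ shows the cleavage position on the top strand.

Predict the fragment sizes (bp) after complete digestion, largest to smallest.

62, 27, 27, 22, 17, 13, 9 bp

SacI sites (GAGCTC) start at positions 23, 85, 138.
SacI cuts after base 5 of each site (before the last base), so after positions 27, 89, 142.
EcoRV sites (GATATC) start at positions 104, 131, 162.
EcoRV cuts after base 3 of each site, so after positions 106, 133, 164.
Combined cut positions: 27, 89, 106, 133, 142, 164.
Linear molecule, 6 cuts → 7 fragments:
  1–27 → 27 bp
  28–89 → 62 bp
  90–106 → 17 bp
  107–133 → 27 bp
  134–142 → 9 bp
  143–164 → 22 bp
  165–177 → 13 bp
Sorted largest to smallest: 62, 27, 27, 22, 17, 13, 9 bp.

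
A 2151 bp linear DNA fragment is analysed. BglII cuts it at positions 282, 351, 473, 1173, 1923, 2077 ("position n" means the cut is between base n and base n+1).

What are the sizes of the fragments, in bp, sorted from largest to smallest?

750, 700, 282, 154, 122, 74, 69 bp

Linear molecule, 6 cuts → 7 fragments:
  282 − 0 = 282 bp
  351 − 282 = 69 bp
  473 − 351 = 122 bp
  1173 − 473 = 700 bp
  1923 − 1173 = 750 bp
  2077 − 1923 = 154 bp
  2151 − 2077 = 74 bp
Sorted largest to smallest: 750, 700, 282, 154, 122, 74, 69 bp.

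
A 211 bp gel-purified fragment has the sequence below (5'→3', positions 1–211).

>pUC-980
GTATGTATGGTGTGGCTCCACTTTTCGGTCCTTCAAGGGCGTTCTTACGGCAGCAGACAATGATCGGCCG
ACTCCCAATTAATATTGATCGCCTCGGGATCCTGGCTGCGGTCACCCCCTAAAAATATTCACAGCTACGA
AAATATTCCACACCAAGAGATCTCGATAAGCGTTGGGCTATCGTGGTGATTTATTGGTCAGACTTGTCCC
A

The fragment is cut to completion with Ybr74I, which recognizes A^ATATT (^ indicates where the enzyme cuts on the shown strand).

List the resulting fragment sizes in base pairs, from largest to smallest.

Ybr74I sites (AATATT) start at positions 81, 124, 142.
Ybr74I cuts after the first base of each site, so after positions 81, 124, 142.
Linear molecule, 3 cuts → 4 fragments:
  1–81 → 81 bp
  82–124 → 43 bp
  125–142 → 18 bp
  143–211 → 69 bp
Sorted largest to smallest: 81, 69, 43, 18 bp.

81, 69, 43, 18 bp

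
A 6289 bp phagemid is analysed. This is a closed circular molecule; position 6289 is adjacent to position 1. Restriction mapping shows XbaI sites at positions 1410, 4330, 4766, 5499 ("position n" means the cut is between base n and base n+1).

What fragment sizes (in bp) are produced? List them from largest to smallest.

Circular molecule, 4 cuts → 4 fragments:
  4330 − 1410 = 2920 bp
  4766 − 4330 = 436 bp
  5499 − 4766 = 733 bp
  wrap: 6289 − 5499 + 1410 = 2200 bp
Sorted largest to smallest: 2920, 2200, 733, 436 bp.

2920, 2200, 733, 436 bp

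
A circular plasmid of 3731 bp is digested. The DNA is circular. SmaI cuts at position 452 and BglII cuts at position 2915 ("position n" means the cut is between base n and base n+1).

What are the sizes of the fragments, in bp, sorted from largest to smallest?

Combined cut positions (sorted): 452, 2915.
Circular molecule, 2 cuts → 2 fragments:
  2915 − 452 = 2463 bp
  wrap: 3731 − 2915 + 452 = 1268 bp
Sorted largest to smallest: 2463, 1268 bp.

2463, 1268 bp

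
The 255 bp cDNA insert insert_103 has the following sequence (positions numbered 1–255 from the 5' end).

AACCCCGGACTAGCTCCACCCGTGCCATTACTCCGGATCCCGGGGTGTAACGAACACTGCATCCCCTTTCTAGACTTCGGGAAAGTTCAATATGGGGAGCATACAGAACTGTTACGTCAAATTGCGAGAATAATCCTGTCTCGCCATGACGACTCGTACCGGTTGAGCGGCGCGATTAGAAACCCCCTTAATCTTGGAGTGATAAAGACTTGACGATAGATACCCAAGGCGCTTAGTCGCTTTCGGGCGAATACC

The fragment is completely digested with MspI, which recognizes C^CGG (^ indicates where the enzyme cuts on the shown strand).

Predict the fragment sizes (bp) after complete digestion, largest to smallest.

119, 96, 28, 7, 5 bp

MspI sites (CCGG) start at positions 5, 33, 40, 159.
MspI cuts after the first base of each site, so after positions 5, 33, 40, 159.
Linear molecule, 4 cuts → 5 fragments:
  1–5 → 5 bp
  6–33 → 28 bp
  34–40 → 7 bp
  41–159 → 119 bp
  160–255 → 96 bp
Sorted largest to smallest: 119, 96, 28, 7, 5 bp.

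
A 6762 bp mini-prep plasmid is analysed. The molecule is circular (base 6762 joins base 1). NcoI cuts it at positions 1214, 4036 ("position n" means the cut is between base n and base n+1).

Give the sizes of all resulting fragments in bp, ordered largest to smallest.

Circular molecule, 2 cuts → 2 fragments:
  4036 − 1214 = 2822 bp
  wrap: 6762 − 4036 + 1214 = 3940 bp
Sorted largest to smallest: 3940, 2822 bp.

3940, 2822 bp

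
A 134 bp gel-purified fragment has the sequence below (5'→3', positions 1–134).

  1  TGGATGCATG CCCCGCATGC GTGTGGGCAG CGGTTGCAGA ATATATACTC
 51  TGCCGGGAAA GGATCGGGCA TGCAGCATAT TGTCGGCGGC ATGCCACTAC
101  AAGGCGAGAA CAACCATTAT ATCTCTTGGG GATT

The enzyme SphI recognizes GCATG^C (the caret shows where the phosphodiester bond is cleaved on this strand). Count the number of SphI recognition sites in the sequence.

4

GCATGC occurs starting at positions 6, 15, 68, 89.
SphI cuts at 4 sites.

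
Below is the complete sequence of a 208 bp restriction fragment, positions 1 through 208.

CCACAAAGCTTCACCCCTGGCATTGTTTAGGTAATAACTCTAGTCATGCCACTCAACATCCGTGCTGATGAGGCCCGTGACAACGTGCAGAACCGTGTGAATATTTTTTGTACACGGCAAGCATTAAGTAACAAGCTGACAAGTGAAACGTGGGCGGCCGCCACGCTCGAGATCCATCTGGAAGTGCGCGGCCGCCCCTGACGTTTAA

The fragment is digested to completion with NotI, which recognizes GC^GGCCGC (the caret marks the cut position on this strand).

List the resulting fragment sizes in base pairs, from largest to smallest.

155, 34, 19 bp

NotI sites (GCGGCCGC) start at positions 154, 188.
NotI cuts after base 2 of each site, so after positions 155, 189.
Linear molecule, 2 cuts → 3 fragments:
  1–155 → 155 bp
  156–189 → 34 bp
  190–208 → 19 bp
Sorted largest to smallest: 155, 34, 19 bp.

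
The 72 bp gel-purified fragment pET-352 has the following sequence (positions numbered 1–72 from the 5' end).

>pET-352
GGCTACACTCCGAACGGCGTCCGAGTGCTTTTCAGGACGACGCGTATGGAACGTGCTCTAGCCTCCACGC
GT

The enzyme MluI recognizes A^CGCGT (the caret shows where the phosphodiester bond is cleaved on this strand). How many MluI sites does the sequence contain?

ACGCGT occurs starting at positions 40, 67.
MluI cuts at 2 sites.

2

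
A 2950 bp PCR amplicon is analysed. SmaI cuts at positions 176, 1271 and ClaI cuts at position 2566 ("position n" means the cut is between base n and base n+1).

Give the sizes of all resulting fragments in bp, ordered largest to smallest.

1295, 1095, 384, 176 bp

Combined cut positions (sorted): 176, 1271, 2566.
Linear molecule, 3 cuts → 4 fragments:
  176 − 0 = 176 bp
  1271 − 176 = 1095 bp
  2566 − 1271 = 1295 bp
  2950 − 2566 = 384 bp
Sorted largest to smallest: 1295, 1095, 384, 176 bp.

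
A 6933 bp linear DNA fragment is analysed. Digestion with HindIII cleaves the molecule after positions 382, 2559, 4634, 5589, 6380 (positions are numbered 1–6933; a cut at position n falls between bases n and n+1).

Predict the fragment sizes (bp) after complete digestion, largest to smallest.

Linear molecule, 5 cuts → 6 fragments:
  382 − 0 = 382 bp
  2559 − 382 = 2177 bp
  4634 − 2559 = 2075 bp
  5589 − 4634 = 955 bp
  6380 − 5589 = 791 bp
  6933 − 6380 = 553 bp
Sorted largest to smallest: 2177, 2075, 955, 791, 553, 382 bp.

2177, 2075, 955, 791, 553, 382 bp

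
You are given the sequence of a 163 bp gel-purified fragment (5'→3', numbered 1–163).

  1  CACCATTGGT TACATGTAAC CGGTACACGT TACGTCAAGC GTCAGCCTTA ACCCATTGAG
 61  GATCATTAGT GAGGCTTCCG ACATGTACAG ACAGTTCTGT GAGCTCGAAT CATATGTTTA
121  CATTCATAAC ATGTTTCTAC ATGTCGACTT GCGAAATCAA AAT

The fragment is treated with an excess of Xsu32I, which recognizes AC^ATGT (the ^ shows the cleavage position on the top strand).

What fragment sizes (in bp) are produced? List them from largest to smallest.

69, 48, 23, 13, 10 bp

Xsu32I sites (ACATGT) start at positions 12, 81, 129, 139.
Xsu32I cuts after base 2 of each site, so after positions 13, 82, 130, 140.
Linear molecule, 4 cuts → 5 fragments:
  1–13 → 13 bp
  14–82 → 69 bp
  83–130 → 48 bp
  131–140 → 10 bp
  141–163 → 23 bp
Sorted largest to smallest: 69, 48, 23, 13, 10 bp.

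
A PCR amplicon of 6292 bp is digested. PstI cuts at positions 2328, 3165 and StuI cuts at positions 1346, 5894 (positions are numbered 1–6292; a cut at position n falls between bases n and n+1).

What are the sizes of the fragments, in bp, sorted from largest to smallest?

Combined cut positions (sorted): 1346, 2328, 3165, 5894.
Linear molecule, 4 cuts → 5 fragments:
  1346 − 0 = 1346 bp
  2328 − 1346 = 982 bp
  3165 − 2328 = 837 bp
  5894 − 3165 = 2729 bp
  6292 − 5894 = 398 bp
Sorted largest to smallest: 2729, 1346, 982, 837, 398 bp.

2729, 1346, 982, 837, 398 bp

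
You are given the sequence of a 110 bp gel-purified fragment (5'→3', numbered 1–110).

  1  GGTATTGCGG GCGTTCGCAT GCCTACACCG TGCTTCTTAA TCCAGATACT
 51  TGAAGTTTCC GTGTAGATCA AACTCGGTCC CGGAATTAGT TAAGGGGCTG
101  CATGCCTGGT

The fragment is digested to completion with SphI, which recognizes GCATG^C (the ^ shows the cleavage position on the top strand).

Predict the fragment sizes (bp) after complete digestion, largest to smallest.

83, 21, 6 bp

SphI sites (GCATGC) start at positions 17, 100.
SphI cuts after base 5 of each site (before the last base), so after positions 21, 104.
Linear molecule, 2 cuts → 3 fragments:
  1–21 → 21 bp
  22–104 → 83 bp
  105–110 → 6 bp
Sorted largest to smallest: 83, 21, 6 bp.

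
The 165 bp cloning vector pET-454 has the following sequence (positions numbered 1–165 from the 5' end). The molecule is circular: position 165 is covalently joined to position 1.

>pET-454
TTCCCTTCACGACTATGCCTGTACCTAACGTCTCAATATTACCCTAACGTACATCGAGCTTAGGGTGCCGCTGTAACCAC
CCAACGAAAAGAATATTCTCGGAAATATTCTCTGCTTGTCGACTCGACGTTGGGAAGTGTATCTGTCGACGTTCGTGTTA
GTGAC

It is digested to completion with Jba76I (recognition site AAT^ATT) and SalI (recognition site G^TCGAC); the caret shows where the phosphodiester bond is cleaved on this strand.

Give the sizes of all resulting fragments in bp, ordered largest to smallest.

Jba76I sites (AATATT) start at positions 35, 92, 104.
Jba76I cuts after base 3 of each site, so after positions 37, 94, 106.
SalI sites (GTCGAC) start at positions 118, 145.
SalI cuts after the first base of each site, so after positions 118, 145.
Combined cut positions: 37, 94, 106, 118, 145.
Circular molecule, 5 cuts → 5 fragments:
  38–94 → 57 bp
  95–106 → 12 bp
  107–118 → 12 bp
  119–145 → 27 bp
  146–165 then 1–37 → 20 + 37 = 57 bp
Sorted largest to smallest: 57, 57, 27, 12, 12 bp.

57, 57, 27, 12, 12 bp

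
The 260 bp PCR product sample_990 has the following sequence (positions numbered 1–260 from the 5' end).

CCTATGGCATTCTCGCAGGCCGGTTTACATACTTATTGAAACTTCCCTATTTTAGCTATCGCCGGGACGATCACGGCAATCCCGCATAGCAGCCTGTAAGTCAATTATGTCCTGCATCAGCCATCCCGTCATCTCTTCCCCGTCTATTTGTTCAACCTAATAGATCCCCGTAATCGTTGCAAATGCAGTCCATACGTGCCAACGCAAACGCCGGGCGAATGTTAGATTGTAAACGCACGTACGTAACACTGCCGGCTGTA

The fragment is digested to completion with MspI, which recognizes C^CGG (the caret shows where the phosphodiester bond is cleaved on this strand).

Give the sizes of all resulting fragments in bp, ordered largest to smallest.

149, 42, 41, 20, 8 bp

MspI sites (CCGG) start at positions 20, 62, 211, 252.
MspI cuts after the first base of each site, so after positions 20, 62, 211, 252.
Linear molecule, 4 cuts → 5 fragments:
  1–20 → 20 bp
  21–62 → 42 bp
  63–211 → 149 bp
  212–252 → 41 bp
  253–260 → 8 bp
Sorted largest to smallest: 149, 42, 41, 20, 8 bp.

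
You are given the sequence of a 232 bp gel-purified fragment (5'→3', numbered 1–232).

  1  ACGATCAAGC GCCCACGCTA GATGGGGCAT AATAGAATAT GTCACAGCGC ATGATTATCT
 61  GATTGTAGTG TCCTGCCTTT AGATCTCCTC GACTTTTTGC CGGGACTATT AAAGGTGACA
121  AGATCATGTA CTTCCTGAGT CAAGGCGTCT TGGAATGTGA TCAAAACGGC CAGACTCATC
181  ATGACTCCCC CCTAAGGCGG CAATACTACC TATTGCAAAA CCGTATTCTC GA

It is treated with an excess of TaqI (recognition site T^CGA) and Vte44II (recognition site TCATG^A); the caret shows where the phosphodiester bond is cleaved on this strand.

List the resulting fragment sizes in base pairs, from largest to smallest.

94, 89, 46, 3 bp

TaqI sites (TCGA) start at positions 89, 229.
TaqI cuts after the first base of each site, so after positions 89, 229.
The Vte44II site (TCATGA) starts at position 179.
Vte44II cuts after base 5 of each site (before the last base), so after position 183.
Combined cut positions: 89, 183, 229.
Linear molecule, 3 cuts → 4 fragments:
  1–89 → 89 bp
  90–183 → 94 bp
  184–229 → 46 bp
  230–232 → 3 bp
Sorted largest to smallest: 94, 89, 46, 3 bp.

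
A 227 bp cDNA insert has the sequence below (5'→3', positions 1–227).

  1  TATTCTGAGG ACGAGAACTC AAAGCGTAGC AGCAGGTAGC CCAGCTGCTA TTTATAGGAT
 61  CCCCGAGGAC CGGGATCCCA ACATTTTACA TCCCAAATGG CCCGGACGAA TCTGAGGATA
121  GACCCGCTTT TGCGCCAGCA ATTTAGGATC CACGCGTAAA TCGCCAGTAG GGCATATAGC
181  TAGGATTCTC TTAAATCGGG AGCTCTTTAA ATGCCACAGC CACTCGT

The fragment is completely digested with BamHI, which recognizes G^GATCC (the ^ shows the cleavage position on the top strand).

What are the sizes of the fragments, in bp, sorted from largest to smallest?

BamHI sites (GGATCC) start at positions 57, 73, 146.
BamHI cuts after the first base of each site, so after positions 57, 73, 146.
Linear molecule, 3 cuts → 4 fragments:
  1–57 → 57 bp
  58–73 → 16 bp
  74–146 → 73 bp
  147–227 → 81 bp
Sorted largest to smallest: 81, 73, 57, 16 bp.

81, 73, 57, 16 bp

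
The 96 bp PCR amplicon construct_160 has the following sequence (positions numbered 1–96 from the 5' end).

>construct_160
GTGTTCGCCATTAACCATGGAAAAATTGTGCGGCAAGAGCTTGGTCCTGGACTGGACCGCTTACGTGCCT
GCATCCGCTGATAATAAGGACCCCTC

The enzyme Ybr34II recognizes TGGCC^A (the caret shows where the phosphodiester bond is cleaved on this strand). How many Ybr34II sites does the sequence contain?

0

No occurrence of TGGCCA is present in the sequence.
Ybr34II does not cut: 0 sites.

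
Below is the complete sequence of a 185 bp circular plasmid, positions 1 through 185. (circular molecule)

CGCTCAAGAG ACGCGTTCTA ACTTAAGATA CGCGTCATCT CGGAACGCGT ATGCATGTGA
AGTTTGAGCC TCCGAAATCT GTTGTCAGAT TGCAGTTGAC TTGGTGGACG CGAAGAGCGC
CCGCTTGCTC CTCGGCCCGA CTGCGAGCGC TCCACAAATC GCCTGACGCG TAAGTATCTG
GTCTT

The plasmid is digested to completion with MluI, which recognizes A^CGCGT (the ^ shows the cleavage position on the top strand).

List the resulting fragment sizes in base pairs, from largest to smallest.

MluI sites (ACGCGT) start at positions 11, 30, 45, 166.
MluI cuts after the first base of each site, so after positions 11, 30, 45, 166.
Circular molecule, 4 cuts → 4 fragments:
  12–30 → 19 bp
  31–45 → 15 bp
  46–166 → 121 bp
  167–185 then 1–11 → 19 + 11 = 30 bp
Sorted largest to smallest: 121, 30, 19, 15 bp.

121, 30, 19, 15 bp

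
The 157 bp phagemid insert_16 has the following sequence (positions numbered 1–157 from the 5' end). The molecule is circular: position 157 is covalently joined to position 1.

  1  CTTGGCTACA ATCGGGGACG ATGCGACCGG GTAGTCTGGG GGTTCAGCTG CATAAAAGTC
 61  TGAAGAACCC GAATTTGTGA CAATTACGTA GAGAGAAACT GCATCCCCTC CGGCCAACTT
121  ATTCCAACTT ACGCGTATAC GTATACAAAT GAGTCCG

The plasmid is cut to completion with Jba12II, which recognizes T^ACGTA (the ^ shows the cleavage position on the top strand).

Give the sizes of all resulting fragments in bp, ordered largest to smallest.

104, 53 bp

Jba12II sites (TACGTA) start at positions 85, 138.
Jba12II cuts after the first base of each site, so after positions 85, 138.
Circular molecule, 2 cuts → 2 fragments:
  86–138 → 53 bp
  139–157 then 1–85 → 19 + 85 = 104 bp
Sorted largest to smallest: 104, 53 bp.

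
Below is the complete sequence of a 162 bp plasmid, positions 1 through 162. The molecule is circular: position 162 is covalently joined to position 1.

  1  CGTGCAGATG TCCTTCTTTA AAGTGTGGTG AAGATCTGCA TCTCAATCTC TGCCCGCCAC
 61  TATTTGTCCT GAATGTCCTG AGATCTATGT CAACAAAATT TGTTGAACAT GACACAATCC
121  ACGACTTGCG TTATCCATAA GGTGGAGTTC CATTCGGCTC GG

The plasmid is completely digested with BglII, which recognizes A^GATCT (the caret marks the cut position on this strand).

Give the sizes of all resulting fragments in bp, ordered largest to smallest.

113, 49 bp

BglII sites (AGATCT) start at positions 32, 81.
BglII cuts after the first base of each site, so after positions 32, 81.
Circular molecule, 2 cuts → 2 fragments:
  33–81 → 49 bp
  82–162 then 1–32 → 81 + 32 = 113 bp
Sorted largest to smallest: 113, 49 bp.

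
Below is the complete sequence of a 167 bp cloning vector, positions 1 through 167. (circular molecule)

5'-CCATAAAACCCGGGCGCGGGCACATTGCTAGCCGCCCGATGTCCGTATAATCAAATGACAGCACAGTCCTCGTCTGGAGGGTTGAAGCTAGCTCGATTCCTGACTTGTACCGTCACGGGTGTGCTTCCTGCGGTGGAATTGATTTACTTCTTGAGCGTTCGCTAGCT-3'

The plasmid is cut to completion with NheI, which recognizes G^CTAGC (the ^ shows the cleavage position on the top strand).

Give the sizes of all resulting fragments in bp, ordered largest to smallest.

74, 60, 33 bp

NheI sites (GCTAGC) start at positions 27, 87, 161.
NheI cuts after the first base of each site, so after positions 27, 87, 161.
Circular molecule, 3 cuts → 3 fragments:
  28–87 → 60 bp
  88–161 → 74 bp
  162–167 then 1–27 → 6 + 27 = 33 bp
Sorted largest to smallest: 74, 60, 33 bp.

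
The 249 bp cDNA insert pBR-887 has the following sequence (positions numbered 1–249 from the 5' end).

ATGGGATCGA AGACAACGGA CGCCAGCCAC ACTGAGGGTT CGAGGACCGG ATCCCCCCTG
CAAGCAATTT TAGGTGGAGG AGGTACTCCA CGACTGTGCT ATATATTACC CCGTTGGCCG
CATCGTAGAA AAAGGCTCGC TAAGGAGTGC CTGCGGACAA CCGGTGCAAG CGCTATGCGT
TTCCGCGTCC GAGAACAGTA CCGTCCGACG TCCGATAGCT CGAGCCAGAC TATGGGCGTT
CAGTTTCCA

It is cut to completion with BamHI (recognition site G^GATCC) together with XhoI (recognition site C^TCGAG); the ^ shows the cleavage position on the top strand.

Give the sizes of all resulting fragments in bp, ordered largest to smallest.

The BamHI site (GGATCC) starts at position 49.
BamHI cuts after the first base of each site, so after position 49.
The XhoI site (CTCGAG) starts at position 219.
XhoI cuts after the first base of each site, so after position 219.
Combined cut positions: 49, 219.
Linear molecule, 2 cuts → 3 fragments:
  1–49 → 49 bp
  50–219 → 170 bp
  220–249 → 30 bp
Sorted largest to smallest: 170, 49, 30 bp.

170, 49, 30 bp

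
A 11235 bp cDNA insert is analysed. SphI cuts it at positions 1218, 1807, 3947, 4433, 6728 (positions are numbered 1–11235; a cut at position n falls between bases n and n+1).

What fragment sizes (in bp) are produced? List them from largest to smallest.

4507, 2295, 2140, 1218, 589, 486 bp

Linear molecule, 5 cuts → 6 fragments:
  1218 − 0 = 1218 bp
  1807 − 1218 = 589 bp
  3947 − 1807 = 2140 bp
  4433 − 3947 = 486 bp
  6728 − 4433 = 2295 bp
  11235 − 6728 = 4507 bp
Sorted largest to smallest: 4507, 2295, 2140, 1218, 589, 486 bp.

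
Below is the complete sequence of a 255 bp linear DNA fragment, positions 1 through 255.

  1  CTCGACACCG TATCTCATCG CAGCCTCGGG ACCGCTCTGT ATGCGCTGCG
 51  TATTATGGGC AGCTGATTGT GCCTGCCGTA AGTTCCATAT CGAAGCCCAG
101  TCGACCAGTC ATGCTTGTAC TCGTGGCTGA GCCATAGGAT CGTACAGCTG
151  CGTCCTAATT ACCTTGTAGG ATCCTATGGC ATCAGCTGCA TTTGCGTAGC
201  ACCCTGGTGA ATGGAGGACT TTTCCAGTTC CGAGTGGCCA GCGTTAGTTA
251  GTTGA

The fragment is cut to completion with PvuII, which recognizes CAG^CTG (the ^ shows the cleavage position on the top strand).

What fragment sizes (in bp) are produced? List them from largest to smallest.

85, 70, 62, 38 bp

PvuII sites (CAGCTG) start at positions 60, 145, 183.
PvuII cuts after base 3 of each site, so after positions 62, 147, 185.
Linear molecule, 3 cuts → 4 fragments:
  1–62 → 62 bp
  63–147 → 85 bp
  148–185 → 38 bp
  186–255 → 70 bp
Sorted largest to smallest: 85, 70, 62, 38 bp.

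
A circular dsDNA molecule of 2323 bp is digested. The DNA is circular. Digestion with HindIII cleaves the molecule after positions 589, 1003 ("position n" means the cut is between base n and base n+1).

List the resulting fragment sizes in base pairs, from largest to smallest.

Circular molecule, 2 cuts → 2 fragments:
  1003 − 589 = 414 bp
  wrap: 2323 − 1003 + 589 = 1909 bp
Sorted largest to smallest: 1909, 414 bp.

1909, 414 bp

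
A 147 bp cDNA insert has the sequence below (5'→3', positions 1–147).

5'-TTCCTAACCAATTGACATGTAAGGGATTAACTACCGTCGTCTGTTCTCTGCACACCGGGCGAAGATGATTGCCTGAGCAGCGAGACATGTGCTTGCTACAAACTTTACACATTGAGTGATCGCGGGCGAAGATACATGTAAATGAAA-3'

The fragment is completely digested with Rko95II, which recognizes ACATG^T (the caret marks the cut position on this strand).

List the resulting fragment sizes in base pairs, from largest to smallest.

Rko95II sites (ACATGT) start at positions 15, 85, 134.
Rko95II cuts after base 5 of each site (before the last base), so after positions 19, 89, 138.
Linear molecule, 3 cuts → 4 fragments:
  1–19 → 19 bp
  20–89 → 70 bp
  90–138 → 49 bp
  139–147 → 9 bp
Sorted largest to smallest: 70, 49, 19, 9 bp.

70, 49, 19, 9 bp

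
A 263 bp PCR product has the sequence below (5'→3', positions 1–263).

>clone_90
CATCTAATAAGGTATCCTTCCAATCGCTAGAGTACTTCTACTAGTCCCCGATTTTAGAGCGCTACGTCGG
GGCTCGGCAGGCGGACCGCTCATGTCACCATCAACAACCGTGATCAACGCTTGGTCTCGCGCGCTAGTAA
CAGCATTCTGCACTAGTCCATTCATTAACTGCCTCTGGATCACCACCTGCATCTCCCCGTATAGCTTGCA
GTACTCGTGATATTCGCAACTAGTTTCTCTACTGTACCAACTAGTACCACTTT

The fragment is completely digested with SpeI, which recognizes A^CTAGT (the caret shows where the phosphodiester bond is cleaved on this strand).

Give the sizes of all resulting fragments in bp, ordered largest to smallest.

SpeI sites (ACTAGT) start at positions 40, 152, 229, 250.
SpeI cuts after the first base of each site, so after positions 40, 152, 229, 250.
Linear molecule, 4 cuts → 5 fragments:
  1–40 → 40 bp
  41–152 → 112 bp
  153–229 → 77 bp
  230–250 → 21 bp
  251–263 → 13 bp
Sorted largest to smallest: 112, 77, 40, 21, 13 bp.

112, 77, 40, 21, 13 bp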